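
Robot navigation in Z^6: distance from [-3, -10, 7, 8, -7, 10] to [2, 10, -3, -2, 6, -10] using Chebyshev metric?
20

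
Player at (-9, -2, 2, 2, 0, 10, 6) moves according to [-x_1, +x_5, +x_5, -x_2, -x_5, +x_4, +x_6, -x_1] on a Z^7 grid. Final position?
(-11, -3, 2, 3, 1, 11, 6)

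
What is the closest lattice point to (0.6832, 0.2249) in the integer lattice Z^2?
(1, 0)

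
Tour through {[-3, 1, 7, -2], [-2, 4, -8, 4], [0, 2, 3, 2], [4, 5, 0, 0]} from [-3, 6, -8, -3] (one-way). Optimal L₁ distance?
53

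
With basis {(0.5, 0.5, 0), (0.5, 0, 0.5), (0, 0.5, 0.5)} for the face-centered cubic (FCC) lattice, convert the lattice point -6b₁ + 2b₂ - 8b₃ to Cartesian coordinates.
(-2, -7, -3)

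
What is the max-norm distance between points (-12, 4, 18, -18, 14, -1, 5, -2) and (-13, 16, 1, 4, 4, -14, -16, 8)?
22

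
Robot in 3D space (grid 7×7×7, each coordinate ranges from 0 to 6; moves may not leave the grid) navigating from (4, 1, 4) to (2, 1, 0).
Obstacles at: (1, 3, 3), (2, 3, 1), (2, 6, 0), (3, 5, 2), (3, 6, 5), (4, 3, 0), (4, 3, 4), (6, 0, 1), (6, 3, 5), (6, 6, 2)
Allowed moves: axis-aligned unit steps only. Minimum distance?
6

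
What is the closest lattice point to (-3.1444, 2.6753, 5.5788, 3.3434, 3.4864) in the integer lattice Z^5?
(-3, 3, 6, 3, 3)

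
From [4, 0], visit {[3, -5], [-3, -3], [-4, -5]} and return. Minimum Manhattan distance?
26
(one optimal route: (4, 0) → (3, -5) → (-4, -5) → (-3, -3) → (4, 0))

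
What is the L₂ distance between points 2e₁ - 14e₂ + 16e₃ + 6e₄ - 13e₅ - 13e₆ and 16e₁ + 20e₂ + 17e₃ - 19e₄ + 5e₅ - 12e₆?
47.9896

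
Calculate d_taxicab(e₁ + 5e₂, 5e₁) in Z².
9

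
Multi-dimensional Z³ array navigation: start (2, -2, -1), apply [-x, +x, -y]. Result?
(2, -3, -1)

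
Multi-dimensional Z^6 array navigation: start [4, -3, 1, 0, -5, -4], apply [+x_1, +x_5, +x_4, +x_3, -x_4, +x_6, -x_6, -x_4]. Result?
(5, -3, 2, -1, -4, -4)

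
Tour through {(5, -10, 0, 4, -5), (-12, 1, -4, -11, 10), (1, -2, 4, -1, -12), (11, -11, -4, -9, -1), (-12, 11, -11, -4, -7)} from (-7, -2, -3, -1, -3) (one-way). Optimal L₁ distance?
169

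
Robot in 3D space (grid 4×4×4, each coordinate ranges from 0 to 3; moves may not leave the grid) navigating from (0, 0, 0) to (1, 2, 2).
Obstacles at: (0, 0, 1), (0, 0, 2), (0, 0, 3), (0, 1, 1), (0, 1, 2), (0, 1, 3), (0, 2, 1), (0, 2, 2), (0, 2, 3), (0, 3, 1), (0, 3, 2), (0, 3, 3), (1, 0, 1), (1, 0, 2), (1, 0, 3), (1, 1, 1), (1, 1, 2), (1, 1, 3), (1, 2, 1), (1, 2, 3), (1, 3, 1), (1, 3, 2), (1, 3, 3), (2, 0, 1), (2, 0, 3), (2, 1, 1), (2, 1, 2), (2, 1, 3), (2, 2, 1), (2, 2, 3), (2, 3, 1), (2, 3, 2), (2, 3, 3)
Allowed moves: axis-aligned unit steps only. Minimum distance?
9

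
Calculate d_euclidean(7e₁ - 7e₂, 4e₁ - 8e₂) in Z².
3.16228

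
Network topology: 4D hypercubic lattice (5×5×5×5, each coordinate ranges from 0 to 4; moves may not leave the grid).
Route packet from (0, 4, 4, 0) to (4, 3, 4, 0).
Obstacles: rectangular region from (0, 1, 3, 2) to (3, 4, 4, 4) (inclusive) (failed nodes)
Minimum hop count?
5
(one shortest path: (0, 4, 4, 0) → (1, 4, 4, 0) → (2, 4, 4, 0) → (3, 4, 4, 0) → (4, 4, 4, 0) → (4, 3, 4, 0))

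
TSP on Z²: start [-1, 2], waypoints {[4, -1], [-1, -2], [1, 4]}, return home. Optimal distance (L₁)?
22
(one optimal route: (-1, 2) → (-1, -2) → (4, -1) → (1, 4) → (-1, 2))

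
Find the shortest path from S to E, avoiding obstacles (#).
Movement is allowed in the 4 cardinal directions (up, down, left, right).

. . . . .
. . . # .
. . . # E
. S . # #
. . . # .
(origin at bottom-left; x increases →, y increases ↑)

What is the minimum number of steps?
8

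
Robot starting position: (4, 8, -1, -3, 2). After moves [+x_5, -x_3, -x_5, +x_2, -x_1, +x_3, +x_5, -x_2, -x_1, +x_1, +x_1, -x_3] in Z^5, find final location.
(4, 8, -2, -3, 3)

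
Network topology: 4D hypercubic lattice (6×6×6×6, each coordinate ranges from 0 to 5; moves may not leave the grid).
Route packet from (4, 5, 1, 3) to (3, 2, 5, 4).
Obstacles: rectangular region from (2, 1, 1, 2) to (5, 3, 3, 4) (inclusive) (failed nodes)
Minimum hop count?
9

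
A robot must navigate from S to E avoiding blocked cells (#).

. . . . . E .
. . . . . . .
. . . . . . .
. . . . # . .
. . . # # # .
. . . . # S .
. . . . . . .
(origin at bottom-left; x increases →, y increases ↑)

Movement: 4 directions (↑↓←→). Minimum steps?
7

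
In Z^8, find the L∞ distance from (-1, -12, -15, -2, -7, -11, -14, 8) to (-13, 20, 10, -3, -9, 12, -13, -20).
32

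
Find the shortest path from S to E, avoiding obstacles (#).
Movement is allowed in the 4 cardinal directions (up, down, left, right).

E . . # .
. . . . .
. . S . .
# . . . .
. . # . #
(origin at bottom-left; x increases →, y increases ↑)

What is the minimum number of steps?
4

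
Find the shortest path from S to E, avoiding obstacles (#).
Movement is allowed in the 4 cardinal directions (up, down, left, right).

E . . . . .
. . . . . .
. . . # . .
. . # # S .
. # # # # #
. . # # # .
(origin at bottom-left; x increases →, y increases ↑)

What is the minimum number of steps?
7
(one shortest path: (4, 2) → (4, 3) → (4, 4) → (3, 4) → (2, 4) → (1, 4) → (0, 4) → (0, 5))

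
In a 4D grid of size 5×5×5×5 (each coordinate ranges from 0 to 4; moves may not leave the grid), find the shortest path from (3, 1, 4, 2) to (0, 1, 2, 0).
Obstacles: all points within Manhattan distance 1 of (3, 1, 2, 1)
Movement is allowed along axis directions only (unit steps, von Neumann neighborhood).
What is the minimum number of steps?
7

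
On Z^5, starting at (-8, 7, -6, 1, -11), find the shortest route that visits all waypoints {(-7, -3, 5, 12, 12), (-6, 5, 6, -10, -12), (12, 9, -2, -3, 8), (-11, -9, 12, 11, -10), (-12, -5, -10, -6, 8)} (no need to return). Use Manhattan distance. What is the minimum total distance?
209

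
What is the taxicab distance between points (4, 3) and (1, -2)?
8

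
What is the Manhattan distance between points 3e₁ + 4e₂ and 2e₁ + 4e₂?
1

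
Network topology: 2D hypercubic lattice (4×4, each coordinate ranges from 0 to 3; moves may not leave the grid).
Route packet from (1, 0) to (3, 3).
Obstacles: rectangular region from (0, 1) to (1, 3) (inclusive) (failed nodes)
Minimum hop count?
5
(one shortest path: (1, 0) → (2, 0) → (3, 0) → (3, 1) → (3, 2) → (3, 3))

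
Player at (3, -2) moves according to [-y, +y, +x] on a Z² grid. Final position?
(4, -2)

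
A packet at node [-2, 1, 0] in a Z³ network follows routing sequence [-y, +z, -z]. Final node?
(-2, 0, 0)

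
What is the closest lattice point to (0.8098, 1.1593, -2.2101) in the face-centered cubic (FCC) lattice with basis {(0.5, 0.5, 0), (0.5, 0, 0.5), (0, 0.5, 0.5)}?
(1, 1, -2)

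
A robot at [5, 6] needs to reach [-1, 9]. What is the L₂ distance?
6.7082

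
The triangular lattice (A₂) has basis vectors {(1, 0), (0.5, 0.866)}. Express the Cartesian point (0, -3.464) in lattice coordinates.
2b₁ - 4b₂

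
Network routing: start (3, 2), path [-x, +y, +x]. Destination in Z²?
(3, 3)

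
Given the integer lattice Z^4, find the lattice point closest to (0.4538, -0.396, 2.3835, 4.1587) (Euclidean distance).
(0, 0, 2, 4)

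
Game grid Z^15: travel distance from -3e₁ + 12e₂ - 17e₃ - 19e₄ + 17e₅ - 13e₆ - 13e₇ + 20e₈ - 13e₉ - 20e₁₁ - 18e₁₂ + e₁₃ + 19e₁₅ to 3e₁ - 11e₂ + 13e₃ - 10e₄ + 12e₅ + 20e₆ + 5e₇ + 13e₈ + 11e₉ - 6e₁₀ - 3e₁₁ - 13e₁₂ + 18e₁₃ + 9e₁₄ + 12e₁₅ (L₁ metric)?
216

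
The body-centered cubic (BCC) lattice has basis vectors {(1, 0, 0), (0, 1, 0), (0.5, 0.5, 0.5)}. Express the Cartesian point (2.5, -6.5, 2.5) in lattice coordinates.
-9b₂ + 5b₃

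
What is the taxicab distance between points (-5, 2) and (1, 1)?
7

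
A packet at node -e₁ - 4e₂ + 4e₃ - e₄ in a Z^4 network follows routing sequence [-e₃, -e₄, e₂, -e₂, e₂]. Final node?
(-1, -3, 3, -2)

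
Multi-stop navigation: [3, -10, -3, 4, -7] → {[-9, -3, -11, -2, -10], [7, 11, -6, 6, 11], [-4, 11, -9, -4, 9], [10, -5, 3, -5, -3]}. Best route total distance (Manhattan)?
144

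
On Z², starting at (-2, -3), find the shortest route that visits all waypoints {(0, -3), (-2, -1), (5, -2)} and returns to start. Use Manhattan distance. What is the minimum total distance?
18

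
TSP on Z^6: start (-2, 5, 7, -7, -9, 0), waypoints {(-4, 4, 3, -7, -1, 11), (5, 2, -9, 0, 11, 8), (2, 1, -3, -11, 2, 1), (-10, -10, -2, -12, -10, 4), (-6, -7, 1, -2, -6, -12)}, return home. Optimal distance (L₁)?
230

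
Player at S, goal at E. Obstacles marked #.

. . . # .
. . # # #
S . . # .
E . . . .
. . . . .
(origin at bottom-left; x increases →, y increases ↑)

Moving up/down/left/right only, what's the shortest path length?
1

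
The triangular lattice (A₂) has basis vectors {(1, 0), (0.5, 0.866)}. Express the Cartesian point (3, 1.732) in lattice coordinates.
2b₁ + 2b₂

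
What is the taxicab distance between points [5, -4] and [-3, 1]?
13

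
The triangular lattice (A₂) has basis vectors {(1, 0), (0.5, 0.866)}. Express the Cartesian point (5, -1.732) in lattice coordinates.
6b₁ - 2b₂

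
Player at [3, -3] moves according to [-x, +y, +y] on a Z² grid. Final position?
(2, -1)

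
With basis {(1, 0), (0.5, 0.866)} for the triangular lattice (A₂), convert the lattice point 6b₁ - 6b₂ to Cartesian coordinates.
(3, -5.196)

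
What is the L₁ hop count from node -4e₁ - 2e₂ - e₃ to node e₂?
8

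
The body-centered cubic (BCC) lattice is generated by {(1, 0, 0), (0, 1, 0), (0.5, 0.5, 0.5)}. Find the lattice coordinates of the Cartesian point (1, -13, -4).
5b₁ - 9b₂ - 8b₃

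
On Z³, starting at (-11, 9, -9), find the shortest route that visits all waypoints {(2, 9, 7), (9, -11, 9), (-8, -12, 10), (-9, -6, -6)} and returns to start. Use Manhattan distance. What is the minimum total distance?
120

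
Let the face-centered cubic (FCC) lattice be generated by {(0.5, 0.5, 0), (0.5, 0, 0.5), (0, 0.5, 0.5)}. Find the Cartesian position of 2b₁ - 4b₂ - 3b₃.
(-1, -0.5, -3.5)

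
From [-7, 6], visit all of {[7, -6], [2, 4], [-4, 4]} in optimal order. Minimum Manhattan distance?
26
(one optimal route: (-7, 6) → (-4, 4) → (2, 4) → (7, -6))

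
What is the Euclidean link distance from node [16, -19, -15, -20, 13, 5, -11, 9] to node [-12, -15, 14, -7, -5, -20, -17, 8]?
52.8772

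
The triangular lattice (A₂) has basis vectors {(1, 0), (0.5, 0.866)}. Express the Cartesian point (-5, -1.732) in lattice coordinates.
-4b₁ - 2b₂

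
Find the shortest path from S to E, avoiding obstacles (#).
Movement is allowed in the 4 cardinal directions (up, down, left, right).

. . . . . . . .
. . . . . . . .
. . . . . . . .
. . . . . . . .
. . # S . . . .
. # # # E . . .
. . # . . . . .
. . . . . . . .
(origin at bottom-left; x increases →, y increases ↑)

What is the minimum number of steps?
2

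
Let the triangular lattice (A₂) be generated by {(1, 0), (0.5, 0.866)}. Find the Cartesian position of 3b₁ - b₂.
(2.5, -0.866)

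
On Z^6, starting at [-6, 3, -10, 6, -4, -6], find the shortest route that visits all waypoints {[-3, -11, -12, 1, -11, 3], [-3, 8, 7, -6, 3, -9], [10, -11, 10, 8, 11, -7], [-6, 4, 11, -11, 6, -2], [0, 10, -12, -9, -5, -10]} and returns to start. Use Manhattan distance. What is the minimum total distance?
272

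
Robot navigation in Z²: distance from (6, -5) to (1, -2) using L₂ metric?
5.83095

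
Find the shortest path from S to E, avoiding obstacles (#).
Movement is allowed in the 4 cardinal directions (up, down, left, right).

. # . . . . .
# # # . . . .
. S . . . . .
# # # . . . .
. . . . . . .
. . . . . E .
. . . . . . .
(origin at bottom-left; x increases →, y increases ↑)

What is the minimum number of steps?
7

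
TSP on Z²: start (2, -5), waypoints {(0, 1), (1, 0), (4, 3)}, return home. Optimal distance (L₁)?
24
(one optimal route: (2, -5) → (1, 0) → (0, 1) → (4, 3) → (2, -5))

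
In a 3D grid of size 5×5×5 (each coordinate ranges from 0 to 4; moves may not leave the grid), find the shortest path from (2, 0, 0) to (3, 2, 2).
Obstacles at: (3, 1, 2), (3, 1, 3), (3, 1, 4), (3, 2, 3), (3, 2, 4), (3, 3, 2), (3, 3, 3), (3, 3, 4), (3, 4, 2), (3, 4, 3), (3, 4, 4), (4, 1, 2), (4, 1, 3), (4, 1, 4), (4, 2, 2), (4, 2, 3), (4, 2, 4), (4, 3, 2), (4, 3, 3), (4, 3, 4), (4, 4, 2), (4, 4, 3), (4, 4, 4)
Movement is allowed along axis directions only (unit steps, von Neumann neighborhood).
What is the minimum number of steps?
5
(one shortest path: (2, 0, 0) → (3, 0, 0) → (3, 1, 0) → (3, 2, 0) → (3, 2, 1) → (3, 2, 2))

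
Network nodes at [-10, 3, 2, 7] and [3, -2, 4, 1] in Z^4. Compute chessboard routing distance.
13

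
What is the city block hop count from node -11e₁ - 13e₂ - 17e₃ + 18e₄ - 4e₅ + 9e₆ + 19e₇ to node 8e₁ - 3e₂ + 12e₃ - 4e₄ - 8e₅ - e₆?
113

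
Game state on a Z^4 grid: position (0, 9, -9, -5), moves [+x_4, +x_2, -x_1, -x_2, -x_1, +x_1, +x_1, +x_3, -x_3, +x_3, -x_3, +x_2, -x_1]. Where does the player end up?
(-1, 10, -9, -4)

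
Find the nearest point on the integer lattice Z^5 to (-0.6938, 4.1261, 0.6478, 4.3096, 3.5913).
(-1, 4, 1, 4, 4)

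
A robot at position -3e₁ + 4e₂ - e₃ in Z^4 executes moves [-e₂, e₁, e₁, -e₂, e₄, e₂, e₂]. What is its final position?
(-1, 4, -1, 1)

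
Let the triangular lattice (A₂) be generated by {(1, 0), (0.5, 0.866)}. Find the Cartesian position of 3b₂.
(1.5, 2.598)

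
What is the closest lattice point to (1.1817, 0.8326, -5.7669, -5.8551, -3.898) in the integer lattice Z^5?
(1, 1, -6, -6, -4)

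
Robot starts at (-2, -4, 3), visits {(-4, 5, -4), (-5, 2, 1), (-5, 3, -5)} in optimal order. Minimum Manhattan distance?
22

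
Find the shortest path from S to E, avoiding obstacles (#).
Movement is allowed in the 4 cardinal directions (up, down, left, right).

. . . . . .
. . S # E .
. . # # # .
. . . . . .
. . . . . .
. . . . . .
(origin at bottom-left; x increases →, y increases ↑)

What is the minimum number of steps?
4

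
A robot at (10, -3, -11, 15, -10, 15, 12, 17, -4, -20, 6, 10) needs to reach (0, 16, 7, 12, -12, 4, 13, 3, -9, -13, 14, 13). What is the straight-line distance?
35.5387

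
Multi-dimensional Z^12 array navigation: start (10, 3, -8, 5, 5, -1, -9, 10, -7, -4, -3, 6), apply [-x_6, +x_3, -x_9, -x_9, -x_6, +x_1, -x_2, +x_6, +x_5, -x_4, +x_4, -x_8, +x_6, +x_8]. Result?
(11, 2, -7, 5, 6, -1, -9, 10, -9, -4, -3, 6)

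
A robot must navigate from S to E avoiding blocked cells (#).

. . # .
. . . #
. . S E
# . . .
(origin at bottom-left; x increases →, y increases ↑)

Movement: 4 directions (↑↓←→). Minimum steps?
1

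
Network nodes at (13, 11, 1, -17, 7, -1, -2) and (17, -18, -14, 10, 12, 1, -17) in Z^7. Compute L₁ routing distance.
97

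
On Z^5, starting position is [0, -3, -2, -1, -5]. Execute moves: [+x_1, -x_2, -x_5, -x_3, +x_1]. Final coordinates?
(2, -4, -3, -1, -6)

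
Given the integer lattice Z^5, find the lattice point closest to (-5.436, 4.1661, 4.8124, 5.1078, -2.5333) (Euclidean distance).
(-5, 4, 5, 5, -3)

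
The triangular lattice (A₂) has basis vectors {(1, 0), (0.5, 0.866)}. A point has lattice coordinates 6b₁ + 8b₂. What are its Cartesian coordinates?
(10, 6.928)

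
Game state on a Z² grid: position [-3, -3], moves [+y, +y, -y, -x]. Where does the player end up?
(-4, -2)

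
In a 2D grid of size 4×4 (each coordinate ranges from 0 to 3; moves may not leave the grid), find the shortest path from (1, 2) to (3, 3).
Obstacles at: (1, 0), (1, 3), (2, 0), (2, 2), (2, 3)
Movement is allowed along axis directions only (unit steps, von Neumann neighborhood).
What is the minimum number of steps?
5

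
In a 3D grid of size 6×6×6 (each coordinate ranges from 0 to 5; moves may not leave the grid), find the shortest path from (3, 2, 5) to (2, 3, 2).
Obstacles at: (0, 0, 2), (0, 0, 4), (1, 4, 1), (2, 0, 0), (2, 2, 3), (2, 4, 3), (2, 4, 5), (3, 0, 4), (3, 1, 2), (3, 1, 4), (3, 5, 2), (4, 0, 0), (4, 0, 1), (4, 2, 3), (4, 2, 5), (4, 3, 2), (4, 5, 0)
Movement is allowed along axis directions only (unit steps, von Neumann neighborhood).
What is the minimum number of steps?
5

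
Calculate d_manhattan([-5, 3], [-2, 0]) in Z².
6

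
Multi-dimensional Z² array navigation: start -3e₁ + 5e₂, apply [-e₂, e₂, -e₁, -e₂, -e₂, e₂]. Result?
(-4, 4)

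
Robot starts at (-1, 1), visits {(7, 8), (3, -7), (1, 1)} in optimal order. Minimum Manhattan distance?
31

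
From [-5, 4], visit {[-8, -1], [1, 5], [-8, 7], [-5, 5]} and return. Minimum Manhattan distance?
34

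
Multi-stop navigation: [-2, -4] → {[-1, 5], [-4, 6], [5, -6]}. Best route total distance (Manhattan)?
30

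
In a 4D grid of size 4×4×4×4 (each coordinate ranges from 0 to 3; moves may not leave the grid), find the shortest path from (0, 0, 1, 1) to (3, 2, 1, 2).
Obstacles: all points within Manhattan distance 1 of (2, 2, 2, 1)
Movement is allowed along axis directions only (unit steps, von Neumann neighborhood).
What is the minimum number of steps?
6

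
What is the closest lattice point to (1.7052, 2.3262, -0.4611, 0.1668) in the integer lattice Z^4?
(2, 2, 0, 0)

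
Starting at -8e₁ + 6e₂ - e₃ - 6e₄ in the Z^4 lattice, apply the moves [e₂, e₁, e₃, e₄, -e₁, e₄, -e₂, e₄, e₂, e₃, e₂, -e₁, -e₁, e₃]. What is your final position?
(-10, 8, 2, -3)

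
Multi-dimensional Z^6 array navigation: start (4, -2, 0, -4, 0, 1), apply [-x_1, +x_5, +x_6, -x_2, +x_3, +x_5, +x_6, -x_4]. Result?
(3, -3, 1, -5, 2, 3)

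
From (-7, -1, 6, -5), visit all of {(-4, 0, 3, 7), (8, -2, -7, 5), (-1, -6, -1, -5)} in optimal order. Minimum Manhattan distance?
69
(one optimal route: (-7, -1, 6, -5) → (-1, -6, -1, -5) → (-4, 0, 3, 7) → (8, -2, -7, 5))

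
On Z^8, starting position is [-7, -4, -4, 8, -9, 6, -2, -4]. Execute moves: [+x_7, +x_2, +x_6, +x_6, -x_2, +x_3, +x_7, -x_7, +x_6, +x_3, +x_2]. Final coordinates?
(-7, -3, -2, 8, -9, 9, -1, -4)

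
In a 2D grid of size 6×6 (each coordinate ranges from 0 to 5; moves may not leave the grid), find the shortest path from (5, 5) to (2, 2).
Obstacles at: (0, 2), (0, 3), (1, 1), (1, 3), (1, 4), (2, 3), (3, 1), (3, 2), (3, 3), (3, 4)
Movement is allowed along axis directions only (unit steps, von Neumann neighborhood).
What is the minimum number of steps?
10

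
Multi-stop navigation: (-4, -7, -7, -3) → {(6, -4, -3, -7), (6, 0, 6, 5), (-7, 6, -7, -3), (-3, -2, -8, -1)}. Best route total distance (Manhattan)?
78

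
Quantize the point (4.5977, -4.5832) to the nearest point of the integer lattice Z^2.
(5, -5)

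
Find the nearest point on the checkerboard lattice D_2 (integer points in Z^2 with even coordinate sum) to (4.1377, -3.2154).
(4, -4)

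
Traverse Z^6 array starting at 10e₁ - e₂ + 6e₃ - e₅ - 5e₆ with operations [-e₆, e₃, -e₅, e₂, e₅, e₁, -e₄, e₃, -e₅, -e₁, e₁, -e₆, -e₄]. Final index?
(11, 0, 8, -2, -2, -7)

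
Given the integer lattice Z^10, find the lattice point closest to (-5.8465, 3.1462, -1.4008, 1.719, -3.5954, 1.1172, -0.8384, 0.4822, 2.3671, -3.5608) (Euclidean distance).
(-6, 3, -1, 2, -4, 1, -1, 0, 2, -4)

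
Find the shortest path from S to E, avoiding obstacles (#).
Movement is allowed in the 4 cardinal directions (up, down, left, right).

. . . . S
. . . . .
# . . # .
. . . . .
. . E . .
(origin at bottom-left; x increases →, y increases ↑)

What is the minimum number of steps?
6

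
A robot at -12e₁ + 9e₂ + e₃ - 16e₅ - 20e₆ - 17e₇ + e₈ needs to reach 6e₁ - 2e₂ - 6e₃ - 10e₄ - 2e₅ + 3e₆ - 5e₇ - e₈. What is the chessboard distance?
23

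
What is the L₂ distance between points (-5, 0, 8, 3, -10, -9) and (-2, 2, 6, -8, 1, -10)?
16.1245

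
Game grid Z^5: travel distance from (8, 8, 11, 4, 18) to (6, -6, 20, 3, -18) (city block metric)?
62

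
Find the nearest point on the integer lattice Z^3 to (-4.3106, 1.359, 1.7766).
(-4, 1, 2)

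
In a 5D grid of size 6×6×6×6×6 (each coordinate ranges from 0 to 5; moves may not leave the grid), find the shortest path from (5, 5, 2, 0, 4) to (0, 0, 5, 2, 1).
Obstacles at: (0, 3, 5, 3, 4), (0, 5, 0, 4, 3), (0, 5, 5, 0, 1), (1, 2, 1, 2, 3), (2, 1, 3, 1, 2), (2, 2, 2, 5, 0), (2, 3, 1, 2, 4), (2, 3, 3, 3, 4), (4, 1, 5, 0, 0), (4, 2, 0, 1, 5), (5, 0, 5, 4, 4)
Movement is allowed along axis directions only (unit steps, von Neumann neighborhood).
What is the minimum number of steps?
18
(one shortest path: (5, 5, 2, 0, 4) → (4, 5, 2, 0, 4) → (3, 5, 2, 0, 4) → (2, 5, 2, 0, 4) → (1, 5, 2, 0, 4) → (0, 5, 2, 0, 4) → (0, 4, 2, 0, 4) → (0, 3, 2, 0, 4) → (0, 2, 2, 0, 4) → (0, 1, 2, 0, 4) → (0, 0, 2, 0, 4) → (0, 0, 3, 0, 4) → (0, 0, 4, 0, 4) → (0, 0, 5, 0, 4) → (0, 0, 5, 1, 4) → (0, 0, 5, 2, 4) → (0, 0, 5, 2, 3) → (0, 0, 5, 2, 2) → (0, 0, 5, 2, 1))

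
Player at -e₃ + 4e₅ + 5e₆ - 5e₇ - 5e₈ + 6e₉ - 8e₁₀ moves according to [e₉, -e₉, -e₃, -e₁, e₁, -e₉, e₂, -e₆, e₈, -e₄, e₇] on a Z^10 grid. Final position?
(0, 1, -2, -1, 4, 4, -4, -4, 5, -8)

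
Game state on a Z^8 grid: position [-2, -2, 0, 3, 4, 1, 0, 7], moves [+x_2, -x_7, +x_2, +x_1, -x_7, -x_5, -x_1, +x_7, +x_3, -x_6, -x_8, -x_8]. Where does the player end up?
(-2, 0, 1, 3, 3, 0, -1, 5)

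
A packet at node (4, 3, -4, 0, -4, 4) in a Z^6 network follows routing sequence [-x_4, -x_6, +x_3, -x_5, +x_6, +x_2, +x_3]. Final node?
(4, 4, -2, -1, -5, 4)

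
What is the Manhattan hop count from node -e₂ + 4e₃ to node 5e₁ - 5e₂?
13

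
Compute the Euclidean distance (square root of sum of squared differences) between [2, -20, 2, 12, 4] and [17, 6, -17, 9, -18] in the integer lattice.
41.8927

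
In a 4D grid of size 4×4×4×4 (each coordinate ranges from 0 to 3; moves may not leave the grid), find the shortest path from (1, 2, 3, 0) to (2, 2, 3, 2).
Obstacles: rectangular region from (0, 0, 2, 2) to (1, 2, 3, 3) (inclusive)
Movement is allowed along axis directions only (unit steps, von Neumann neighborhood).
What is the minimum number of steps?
3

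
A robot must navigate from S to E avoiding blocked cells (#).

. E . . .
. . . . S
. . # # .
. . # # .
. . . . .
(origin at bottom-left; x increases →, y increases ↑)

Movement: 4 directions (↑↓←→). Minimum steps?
4
(one shortest path: (4, 3) → (3, 3) → (2, 3) → (1, 3) → (1, 4))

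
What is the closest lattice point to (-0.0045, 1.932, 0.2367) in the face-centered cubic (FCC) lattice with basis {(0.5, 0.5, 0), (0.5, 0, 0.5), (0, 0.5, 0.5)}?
(0, 2, 0)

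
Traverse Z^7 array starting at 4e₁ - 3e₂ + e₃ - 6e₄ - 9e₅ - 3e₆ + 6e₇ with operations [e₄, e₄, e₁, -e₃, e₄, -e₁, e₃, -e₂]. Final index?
(4, -4, 1, -3, -9, -3, 6)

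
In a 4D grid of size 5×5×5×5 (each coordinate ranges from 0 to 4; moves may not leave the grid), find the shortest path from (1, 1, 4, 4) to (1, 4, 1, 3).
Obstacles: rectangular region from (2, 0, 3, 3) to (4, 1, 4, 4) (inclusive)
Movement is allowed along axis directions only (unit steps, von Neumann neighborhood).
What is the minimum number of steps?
7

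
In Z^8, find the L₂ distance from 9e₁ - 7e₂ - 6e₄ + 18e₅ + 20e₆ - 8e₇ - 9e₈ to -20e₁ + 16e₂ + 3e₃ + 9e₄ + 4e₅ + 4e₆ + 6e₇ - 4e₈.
47.7179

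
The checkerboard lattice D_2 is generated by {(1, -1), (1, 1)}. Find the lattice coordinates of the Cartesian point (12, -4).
8b₁ + 4b₂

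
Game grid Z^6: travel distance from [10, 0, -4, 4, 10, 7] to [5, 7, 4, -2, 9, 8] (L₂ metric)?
13.2665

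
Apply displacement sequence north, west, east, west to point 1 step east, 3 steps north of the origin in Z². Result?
(0, 4)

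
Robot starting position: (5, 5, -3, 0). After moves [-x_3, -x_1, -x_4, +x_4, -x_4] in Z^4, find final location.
(4, 5, -4, -1)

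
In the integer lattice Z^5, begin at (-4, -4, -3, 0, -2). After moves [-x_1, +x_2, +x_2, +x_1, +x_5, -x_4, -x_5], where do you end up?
(-4, -2, -3, -1, -2)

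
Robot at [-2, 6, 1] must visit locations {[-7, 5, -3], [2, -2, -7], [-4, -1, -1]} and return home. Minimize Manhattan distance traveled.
54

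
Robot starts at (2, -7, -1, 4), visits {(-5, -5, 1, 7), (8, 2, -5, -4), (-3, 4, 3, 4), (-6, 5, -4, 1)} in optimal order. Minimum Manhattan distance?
67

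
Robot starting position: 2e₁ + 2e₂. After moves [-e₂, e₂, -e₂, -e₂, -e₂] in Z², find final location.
(2, -1)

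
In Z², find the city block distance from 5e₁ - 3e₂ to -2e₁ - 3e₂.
7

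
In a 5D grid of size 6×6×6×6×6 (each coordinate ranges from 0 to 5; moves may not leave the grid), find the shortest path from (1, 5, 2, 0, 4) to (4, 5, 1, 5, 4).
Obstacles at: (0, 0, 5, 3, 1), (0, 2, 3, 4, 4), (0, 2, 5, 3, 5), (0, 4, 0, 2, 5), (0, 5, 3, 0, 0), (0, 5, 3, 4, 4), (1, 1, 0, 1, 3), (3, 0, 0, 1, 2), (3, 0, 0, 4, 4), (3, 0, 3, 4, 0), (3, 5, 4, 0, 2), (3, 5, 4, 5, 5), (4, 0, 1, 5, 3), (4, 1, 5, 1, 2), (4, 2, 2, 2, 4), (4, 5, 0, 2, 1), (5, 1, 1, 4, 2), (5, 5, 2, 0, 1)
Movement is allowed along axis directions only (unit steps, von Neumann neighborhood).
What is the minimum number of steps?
9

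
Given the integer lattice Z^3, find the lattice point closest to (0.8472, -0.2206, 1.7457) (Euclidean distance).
(1, 0, 2)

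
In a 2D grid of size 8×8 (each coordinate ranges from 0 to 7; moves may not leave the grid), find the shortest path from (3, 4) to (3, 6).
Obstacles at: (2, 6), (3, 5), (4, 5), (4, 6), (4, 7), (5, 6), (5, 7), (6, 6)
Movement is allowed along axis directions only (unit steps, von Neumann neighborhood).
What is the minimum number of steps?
8
(one shortest path: (3, 4) → (2, 4) → (1, 4) → (1, 5) → (1, 6) → (1, 7) → (2, 7) → (3, 7) → (3, 6))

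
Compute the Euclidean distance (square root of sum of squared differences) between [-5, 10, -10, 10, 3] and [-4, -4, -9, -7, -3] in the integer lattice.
22.8692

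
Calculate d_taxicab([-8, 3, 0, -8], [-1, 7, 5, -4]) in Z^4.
20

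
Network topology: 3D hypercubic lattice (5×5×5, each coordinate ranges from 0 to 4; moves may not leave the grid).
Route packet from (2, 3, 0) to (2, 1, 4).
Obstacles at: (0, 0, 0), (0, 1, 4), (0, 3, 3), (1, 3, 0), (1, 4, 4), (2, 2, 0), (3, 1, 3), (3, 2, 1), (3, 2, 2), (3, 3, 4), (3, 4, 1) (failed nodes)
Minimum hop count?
6
(one shortest path: (2, 3, 0) → (2, 3, 1) → (2, 2, 1) → (2, 1, 1) → (2, 1, 2) → (2, 1, 3) → (2, 1, 4))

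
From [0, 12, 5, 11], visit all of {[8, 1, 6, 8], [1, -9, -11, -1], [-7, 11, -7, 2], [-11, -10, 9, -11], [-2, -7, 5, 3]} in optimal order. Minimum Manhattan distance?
155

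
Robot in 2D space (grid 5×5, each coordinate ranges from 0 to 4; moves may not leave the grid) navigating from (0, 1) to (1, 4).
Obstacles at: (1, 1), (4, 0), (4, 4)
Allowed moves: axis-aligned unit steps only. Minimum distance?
4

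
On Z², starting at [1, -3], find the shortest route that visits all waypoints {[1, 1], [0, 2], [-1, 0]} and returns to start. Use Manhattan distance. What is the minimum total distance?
14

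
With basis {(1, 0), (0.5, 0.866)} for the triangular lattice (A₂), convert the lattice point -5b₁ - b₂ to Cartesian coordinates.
(-5.5, -0.866)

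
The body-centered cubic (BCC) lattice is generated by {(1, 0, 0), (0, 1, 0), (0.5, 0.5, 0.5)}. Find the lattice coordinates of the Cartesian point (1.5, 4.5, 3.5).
-2b₁ + b₂ + 7b₃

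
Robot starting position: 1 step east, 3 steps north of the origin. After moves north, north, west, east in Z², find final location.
(1, 5)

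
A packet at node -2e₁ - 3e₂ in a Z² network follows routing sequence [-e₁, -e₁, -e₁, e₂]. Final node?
(-5, -2)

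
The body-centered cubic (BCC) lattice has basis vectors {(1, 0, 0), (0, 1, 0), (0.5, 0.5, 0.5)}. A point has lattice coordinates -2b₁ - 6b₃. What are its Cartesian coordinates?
(-5, -3, -3)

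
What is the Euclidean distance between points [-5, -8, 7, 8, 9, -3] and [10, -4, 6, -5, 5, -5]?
20.7605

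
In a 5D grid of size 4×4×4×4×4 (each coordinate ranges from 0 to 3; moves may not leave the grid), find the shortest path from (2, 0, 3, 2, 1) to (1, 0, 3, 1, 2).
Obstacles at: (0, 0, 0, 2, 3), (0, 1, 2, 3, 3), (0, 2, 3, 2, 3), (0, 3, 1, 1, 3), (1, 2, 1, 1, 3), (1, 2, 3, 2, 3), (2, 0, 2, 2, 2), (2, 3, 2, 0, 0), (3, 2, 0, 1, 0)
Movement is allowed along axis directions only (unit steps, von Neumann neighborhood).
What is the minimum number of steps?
3
(one shortest path: (2, 0, 3, 2, 1) → (1, 0, 3, 2, 1) → (1, 0, 3, 1, 1) → (1, 0, 3, 1, 2))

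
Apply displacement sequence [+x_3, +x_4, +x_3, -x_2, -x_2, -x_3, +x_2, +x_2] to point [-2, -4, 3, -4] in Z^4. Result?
(-2, -4, 4, -3)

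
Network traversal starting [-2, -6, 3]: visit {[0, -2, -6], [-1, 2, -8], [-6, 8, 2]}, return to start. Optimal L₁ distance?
62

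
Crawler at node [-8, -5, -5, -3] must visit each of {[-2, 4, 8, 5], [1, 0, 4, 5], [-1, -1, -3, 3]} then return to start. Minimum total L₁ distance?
78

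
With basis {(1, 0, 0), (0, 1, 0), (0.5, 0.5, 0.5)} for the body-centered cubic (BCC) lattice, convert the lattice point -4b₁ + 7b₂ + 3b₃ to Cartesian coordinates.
(-2.5, 8.5, 1.5)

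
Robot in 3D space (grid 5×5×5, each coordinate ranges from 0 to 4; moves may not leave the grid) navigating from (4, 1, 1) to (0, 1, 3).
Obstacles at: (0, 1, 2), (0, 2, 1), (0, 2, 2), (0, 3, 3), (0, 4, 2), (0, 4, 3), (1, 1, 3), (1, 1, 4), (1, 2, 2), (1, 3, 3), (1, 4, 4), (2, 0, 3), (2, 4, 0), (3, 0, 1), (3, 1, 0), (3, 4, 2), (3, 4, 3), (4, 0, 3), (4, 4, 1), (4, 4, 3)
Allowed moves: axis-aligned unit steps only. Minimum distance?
8
(one shortest path: (4, 1, 1) → (3, 1, 1) → (2, 1, 1) → (1, 1, 1) → (0, 1, 1) → (0, 0, 1) → (0, 0, 2) → (0, 0, 3) → (0, 1, 3))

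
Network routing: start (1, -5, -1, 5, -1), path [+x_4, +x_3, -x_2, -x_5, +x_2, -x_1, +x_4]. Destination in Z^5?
(0, -5, 0, 7, -2)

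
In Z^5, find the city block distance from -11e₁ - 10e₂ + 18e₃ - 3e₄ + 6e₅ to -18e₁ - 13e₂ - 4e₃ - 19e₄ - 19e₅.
73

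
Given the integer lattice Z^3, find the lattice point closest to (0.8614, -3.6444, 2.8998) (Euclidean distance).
(1, -4, 3)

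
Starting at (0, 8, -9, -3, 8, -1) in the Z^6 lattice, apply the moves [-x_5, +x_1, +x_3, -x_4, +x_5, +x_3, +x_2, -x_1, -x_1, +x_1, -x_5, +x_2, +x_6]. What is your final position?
(0, 10, -7, -4, 7, 0)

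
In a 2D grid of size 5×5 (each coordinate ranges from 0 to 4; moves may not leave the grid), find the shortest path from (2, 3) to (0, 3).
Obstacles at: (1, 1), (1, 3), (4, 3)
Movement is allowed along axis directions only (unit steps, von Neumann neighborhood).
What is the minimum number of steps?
4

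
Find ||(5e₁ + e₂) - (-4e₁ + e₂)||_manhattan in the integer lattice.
9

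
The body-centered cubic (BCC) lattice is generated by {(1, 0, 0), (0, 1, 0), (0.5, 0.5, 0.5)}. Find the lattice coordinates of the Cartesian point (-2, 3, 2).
-4b₁ + b₂ + 4b₃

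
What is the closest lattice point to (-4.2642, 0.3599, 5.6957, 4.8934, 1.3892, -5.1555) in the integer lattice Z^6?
(-4, 0, 6, 5, 1, -5)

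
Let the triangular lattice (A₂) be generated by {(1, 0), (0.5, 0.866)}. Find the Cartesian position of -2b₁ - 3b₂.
(-3.5, -2.598)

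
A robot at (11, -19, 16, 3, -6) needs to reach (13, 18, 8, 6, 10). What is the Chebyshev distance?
37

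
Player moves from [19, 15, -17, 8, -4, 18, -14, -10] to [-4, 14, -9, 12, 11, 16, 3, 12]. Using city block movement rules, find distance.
92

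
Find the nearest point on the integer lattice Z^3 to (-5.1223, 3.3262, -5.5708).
(-5, 3, -6)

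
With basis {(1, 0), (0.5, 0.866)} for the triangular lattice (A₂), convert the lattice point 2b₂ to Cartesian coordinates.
(1, 1.732)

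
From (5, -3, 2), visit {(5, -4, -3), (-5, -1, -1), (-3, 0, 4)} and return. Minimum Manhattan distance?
42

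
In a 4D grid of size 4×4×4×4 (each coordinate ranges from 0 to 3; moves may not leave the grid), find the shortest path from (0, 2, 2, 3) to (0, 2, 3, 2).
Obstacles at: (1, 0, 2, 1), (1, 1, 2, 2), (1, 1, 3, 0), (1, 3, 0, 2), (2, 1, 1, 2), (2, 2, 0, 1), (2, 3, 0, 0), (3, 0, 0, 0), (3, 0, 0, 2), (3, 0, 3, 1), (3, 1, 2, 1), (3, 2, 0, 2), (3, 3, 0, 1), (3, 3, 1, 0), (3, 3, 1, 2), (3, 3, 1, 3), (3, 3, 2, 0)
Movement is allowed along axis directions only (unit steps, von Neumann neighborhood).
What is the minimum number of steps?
2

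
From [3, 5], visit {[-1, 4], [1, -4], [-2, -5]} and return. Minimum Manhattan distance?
30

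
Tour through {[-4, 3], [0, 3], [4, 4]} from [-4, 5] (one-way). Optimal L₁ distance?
11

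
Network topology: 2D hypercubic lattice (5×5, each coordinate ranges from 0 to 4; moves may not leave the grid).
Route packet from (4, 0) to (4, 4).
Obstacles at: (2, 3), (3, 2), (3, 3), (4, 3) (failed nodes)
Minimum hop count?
10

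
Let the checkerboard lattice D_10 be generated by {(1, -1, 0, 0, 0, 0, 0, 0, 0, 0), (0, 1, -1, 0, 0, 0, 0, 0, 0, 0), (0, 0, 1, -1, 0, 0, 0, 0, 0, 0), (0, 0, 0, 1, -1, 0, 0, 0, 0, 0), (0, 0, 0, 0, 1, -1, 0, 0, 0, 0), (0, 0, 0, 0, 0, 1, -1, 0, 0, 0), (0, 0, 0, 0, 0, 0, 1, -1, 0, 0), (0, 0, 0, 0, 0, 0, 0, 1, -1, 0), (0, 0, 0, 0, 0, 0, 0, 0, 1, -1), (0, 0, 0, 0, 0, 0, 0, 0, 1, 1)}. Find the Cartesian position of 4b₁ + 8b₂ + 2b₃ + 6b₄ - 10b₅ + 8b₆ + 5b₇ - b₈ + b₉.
(4, 4, -6, 4, -16, 18, -3, -6, 2, -1)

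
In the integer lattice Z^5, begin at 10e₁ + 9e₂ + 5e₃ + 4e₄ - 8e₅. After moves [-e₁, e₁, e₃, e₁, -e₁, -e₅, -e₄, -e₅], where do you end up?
(10, 9, 6, 3, -10)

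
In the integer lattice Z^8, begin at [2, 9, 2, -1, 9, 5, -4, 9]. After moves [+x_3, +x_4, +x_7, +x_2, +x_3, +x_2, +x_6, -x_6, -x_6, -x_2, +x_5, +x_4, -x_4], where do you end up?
(2, 10, 4, 0, 10, 4, -3, 9)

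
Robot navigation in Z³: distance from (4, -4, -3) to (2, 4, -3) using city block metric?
10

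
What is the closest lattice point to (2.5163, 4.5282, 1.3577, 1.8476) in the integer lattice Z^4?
(3, 5, 1, 2)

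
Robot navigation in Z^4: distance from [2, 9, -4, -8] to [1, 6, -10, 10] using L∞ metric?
18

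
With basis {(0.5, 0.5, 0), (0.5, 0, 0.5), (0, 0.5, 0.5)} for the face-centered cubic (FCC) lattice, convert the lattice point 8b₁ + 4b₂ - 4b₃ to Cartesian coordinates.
(6, 2, 0)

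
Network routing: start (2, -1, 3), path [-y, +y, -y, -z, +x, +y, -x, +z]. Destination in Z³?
(2, -1, 3)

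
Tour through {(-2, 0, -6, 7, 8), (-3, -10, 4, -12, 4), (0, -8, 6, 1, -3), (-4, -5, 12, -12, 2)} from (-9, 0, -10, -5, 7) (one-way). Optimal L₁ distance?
106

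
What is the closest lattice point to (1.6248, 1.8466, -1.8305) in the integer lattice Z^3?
(2, 2, -2)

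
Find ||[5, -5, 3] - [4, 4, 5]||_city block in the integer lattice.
12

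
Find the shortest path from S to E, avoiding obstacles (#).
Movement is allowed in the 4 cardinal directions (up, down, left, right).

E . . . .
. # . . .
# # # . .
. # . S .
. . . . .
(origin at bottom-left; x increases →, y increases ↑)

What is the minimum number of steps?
6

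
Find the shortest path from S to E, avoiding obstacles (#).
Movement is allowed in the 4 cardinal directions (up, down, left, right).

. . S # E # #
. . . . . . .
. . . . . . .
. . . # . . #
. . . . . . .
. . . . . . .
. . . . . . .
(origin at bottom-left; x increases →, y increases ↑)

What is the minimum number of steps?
4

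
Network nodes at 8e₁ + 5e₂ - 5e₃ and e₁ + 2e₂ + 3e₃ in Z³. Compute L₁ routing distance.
18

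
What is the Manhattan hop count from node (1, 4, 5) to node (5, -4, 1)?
16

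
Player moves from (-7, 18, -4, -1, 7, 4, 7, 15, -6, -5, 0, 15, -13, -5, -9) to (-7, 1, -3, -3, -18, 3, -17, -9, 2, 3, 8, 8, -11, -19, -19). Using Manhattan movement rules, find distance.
151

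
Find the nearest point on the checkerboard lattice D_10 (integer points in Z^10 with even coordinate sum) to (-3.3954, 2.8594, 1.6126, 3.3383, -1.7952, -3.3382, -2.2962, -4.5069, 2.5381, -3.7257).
(-3, 3, 2, 3, -2, -3, -2, -5, 3, -4)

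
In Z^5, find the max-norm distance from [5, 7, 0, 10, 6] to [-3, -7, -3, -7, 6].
17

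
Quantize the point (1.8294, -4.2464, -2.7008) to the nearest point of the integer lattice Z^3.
(2, -4, -3)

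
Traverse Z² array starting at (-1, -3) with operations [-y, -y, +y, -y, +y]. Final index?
(-1, -4)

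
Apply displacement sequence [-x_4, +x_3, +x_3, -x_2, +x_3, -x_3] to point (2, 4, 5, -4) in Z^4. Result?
(2, 3, 7, -5)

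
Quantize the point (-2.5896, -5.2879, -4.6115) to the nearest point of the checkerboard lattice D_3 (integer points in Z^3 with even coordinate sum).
(-2, -5, -5)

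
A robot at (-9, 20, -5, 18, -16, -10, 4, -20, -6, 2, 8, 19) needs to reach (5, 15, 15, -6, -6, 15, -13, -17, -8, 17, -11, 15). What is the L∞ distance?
25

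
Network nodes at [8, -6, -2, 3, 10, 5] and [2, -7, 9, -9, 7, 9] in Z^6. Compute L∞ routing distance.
12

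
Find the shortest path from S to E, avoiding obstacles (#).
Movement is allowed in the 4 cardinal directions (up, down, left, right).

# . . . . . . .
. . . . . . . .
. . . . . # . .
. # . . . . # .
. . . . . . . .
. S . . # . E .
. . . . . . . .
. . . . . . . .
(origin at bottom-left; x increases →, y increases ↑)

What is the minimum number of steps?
7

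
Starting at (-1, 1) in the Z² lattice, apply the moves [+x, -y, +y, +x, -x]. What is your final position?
(0, 1)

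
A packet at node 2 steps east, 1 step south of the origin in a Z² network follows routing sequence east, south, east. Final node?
(4, -2)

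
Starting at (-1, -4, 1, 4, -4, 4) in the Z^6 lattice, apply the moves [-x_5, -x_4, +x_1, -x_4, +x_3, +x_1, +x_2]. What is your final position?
(1, -3, 2, 2, -5, 4)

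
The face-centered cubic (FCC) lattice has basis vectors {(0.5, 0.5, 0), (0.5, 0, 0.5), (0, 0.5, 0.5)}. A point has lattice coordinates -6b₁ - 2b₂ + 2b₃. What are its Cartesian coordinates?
(-4, -2, 0)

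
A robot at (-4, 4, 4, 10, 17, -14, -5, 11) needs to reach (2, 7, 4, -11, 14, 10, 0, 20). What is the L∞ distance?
24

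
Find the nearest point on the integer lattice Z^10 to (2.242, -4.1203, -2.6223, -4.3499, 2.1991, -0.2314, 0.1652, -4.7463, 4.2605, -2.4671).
(2, -4, -3, -4, 2, 0, 0, -5, 4, -2)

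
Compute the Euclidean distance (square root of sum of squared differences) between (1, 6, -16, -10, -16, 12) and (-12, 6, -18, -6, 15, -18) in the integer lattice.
45.2769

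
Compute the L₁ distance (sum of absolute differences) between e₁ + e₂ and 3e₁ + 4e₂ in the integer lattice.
5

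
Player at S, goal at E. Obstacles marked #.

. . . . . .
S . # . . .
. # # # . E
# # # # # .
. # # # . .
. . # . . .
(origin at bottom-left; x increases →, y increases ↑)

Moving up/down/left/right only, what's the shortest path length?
8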